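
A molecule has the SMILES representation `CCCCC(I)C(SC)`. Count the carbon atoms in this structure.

Atom tally by fragment:
  CH3 → C:1 H:3
  CH2 → C:1 H:2
  CH2 → C:1 H:2
  CH2 → C:1 H:2
  CH(I) → C:1 H:1 I:1
  CH2SCH3 → C:2 H:5 S:1
Element totals:
  C: 7
  H: 15
  I: 1
  S: 1

7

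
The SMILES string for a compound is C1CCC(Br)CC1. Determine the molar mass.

Atom tally by fragment:
  cyclohexane ring core → C:6 H:12
  (− 1 ring H displaced by substituents)
  + Br → Br:1
Element totals:
  C: 6
  H: 11
  Br: 1
Molecular formula: C6H11Br.
  M = 6(12.011) + 11(1.008) + 79.904
    = 72.066 + 11.088 + 79.904 = 163.058

163.06 g/mol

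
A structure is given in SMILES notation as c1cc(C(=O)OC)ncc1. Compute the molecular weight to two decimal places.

Atom tally by fragment:
  pyridine ring core → C:5 H:5 N:1
  (− 1 ring H displaced by substituents)
  + COOCH3 → C:2 H:3 O:2
Element totals:
  C: 7
  H: 7
  N: 1
  O: 2
Molecular formula: C7H7NO2.
  M = 7(12.011) + 7(1.008) + 14.007 + 2(15.999)
    = 84.077 + 7.056 + 14.007 + 31.998 = 137.138

137.14 g/mol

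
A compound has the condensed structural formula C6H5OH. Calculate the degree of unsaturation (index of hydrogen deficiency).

4

Element totals:
  C: 6
  H: 6
  O: 1
Molecular formula: C6H6O.
DoU = (2C + 2 + N − H − X) / 2 = (2·6 + 2 + 0 − 6 − 0) / 2 = 4.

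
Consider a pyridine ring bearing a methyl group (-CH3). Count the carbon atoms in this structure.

6

Atom tally by fragment:
  pyridine ring core → C:5 H:5 N:1
  (− 1 ring H displaced by substituents)
  + CH3 → C:1 H:3
Element totals:
  C: 6
  H: 7
  N: 1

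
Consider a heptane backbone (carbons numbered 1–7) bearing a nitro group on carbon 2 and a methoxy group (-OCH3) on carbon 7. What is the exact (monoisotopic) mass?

Atom tally by fragment:
  CH3 → C:1 H:3
  CH(NO2) → C:1 H:1 N:1 O:2
  CH2 → C:1 H:2
  CH2 → C:1 H:2
  CH2 → C:1 H:2
  CH2 → C:1 H:2
  CH2OCH3 → C:2 H:5 O:1
Element totals:
  C: 8
  H: 17
  N: 1
  O: 3
Molecular formula: C8H17NO3.
  M = 8(12.0) + 17(1.007825) + 14.003074 + 3(15.994915)
    = 96.000000 + 17.133025 + 14.003074 + 47.984745 = 175.120844

175.1208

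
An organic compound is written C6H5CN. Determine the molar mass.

Atom tally by fragment:
  benzene ring core → C:6 H:6
  (− 1 ring H displaced by substituents)
  + CN → C:1 N:1
Element totals:
  C: 7
  H: 5
  N: 1
Molecular formula: C7H5N.
  M = 7(12.011) + 5(1.008) + 14.007
    = 84.077 + 5.040 + 14.007 = 103.124

103.12 g/mol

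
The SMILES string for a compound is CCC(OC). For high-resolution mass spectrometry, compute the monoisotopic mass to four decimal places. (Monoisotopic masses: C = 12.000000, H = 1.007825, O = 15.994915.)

74.0732

Atom tally by fragment:
  CH3 → C:1 H:3
  CH2 → C:1 H:2
  CH2OCH3 → C:2 H:5 O:1
Element totals:
  C: 4
  H: 10
  O: 1
Molecular formula: C4H10O.
  M = 4(12.0) + 10(1.007825) + 15.994915
    = 48.000000 + 10.078250 + 15.994915 = 74.073165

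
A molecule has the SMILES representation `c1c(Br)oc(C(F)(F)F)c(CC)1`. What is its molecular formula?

Atom tally by fragment:
  furan ring core → C:4 H:4 O:1
  (− 3 ring H displaced by substituents)
  + Br → Br:1
  + CF3 → C:1 F:3
  + C2H5 → C:2 H:5
Element totals:
  C: 7
  H: 6
  Br: 1
  F: 3
  O: 1

C7H6BrF3O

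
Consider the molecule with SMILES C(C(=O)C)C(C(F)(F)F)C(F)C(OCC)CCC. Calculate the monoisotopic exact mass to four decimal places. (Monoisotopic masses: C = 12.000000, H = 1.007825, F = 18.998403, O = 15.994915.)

272.1399

Atom tally by fragment:
  CH3COCH2 → C:3 H:5 O:1
  CH(CF3) → C:2 H:1 F:3
  CH(F) → C:1 H:1 F:1
  CH(OC2H5) → C:3 H:6 O:1
  CH2 → C:1 H:2
  CH2 → C:1 H:2
  CH3 → C:1 H:3
Element totals:
  C: 12
  H: 20
  F: 4
  O: 2
Molecular formula: C12H20F4O2.
  M = 12(12.0) + 20(1.007825) + 4(18.998403) + 2(15.994915)
    = 144.000000 + 20.156500 + 75.993612 + 31.989830 = 272.139942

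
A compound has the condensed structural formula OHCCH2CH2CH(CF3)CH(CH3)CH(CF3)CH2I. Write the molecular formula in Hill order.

Atom tally by fragment:
  OHCCH2 → C:2 H:3 O:1
  CH2 → C:1 H:2
  CH(CF3) → C:2 H:1 F:3
  CH(CH3) → C:2 H:4
  CH(CF3) → C:2 H:1 F:3
  CH2I → C:1 H:2 I:1
Element totals:
  C: 10
  H: 13
  F: 6
  I: 1
  O: 1

C10H13F6IO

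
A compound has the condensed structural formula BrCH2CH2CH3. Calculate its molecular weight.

122.99 g/mol

Atom tally by fragment:
  BrCH2 → C:1 H:2 Br:1
  CH2 → C:1 H:2
  CH3 → C:1 H:3
Element totals:
  C: 3
  H: 7
  Br: 1
Molecular formula: C3H7Br.
  M = 3(12.011) + 7(1.008) + 79.904
    = 36.033 + 7.056 + 79.904 = 122.993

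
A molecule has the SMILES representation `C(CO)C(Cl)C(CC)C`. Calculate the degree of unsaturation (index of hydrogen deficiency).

0

Atom tally by fragment:
  HOCH2CH2 → C:2 H:5 O:1
  CH(Cl) → C:1 H:1 Cl:1
  CH(C2H5) → C:3 H:6
  CH3 → C:1 H:3
Element totals:
  C: 7
  H: 15
  Cl: 1
  O: 1
Molecular formula: C7H15ClO.
DoU = (2C + 2 + N − H − X) / 2 = (2·7 + 2 + 0 − 15 − 1) / 2 = 0.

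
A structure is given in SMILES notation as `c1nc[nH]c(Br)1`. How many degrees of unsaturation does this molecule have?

3

Atom tally by fragment:
  imidazole ring core → C:3 H:4 N:2
  (− 1 ring H displaced by substituents)
  + Br → Br:1
Element totals:
  C: 3
  H: 3
  Br: 1
  N: 2
Molecular formula: C3H3BrN2.
DoU = (2C + 2 + N − H − X) / 2 = (2·3 + 2 + 2 − 3 − 1) / 2 = 3.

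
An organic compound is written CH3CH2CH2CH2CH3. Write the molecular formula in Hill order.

Atom tally by fragment:
  CH3 → C:1 H:3
  CH2 → C:1 H:2
  CH2 → C:1 H:2
  CH2 → C:1 H:2
  CH3 → C:1 H:3
Element totals:
  C: 5
  H: 12

C5H12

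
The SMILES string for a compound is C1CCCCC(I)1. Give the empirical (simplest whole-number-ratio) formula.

Atom tally by fragment:
  cyclohexane ring core → C:6 H:12
  (− 1 ring H displaced by substituents)
  + I → I:1
Element totals:
  C: 6
  H: 11
  I: 1
Molecular formula: C6H11I.
gcd of subscripts (6, 11, 1) = 1, so the empirical formula equals the molecular formula.

C6H11I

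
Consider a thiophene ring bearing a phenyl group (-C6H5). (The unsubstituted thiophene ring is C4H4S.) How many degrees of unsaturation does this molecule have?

7

Atom tally by fragment:
  thiophene ring core → C:4 H:4 S:1
  (− 1 ring H displaced by substituents)
  + C6H5 → C:6 H:5
Element totals:
  C: 10
  H: 8
  S: 1
Molecular formula: C10H8S.
DoU = (2C + 2 + N − H − X) / 2 = (2·10 + 2 + 0 − 8 − 0) / 2 = 7.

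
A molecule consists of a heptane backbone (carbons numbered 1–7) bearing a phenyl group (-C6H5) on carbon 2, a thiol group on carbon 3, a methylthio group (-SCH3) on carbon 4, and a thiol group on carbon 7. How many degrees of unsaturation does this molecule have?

4

Atom tally by fragment:
  CH3 → C:1 H:3
  CH(C6H5) → C:7 H:6
  CH(SH) → C:1 H:2 S:1
  CH(SCH3) → C:2 H:4 S:1
  CH2 → C:1 H:2
  CH2 → C:1 H:2
  CH2SH → C:1 H:3 S:1
Element totals:
  C: 14
  H: 22
  S: 3
Molecular formula: C14H22S3.
DoU = (2C + 2 + N − H − X) / 2 = (2·14 + 2 + 0 − 22 − 0) / 2 = 4.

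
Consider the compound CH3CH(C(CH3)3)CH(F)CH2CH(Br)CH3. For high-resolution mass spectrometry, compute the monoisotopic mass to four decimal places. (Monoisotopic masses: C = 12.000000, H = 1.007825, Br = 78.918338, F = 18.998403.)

Atom tally by fragment:
  CH3 → C:1 H:3
  CH(C(CH3)3) → C:5 H:10
  CH(F) → C:1 H:1 F:1
  CH2 → C:1 H:2
  CH(Br) → C:1 H:1 Br:1
  CH3 → C:1 H:3
Element totals:
  C: 10
  H: 20
  Br: 1
  F: 1
Molecular formula: C10H20BrF.
  M = 10(12.0) + 20(1.007825) + 78.918338 + 18.998403
    = 120.000000 + 20.156500 + 78.918338 + 18.998403 = 238.073241

238.0732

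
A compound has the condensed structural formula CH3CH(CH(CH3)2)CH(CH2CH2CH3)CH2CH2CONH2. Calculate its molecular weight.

199.34 g/mol

Element totals:
  C: 12
  H: 25
  N: 1
  O: 1
Molecular formula: C12H25NO.
  M = 12(12.011) + 25(1.008) + 14.007 + 15.999
    = 144.132 + 25.200 + 14.007 + 15.999 = 199.338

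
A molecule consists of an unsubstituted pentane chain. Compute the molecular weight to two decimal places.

72.15 g/mol

Atom tally by fragment:
  CH3 → C:1 H:3
  CH2 → C:1 H:2
  CH2 → C:1 H:2
  CH2 → C:1 H:2
  CH3 → C:1 H:3
Element totals:
  C: 5
  H: 12
Molecular formula: C5H12.
  M = 5(12.011) + 12(1.008)
    = 60.055 + 12.096 = 72.151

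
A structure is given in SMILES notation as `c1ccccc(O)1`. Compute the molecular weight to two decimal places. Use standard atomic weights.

Atom tally by fragment:
  benzene ring core → C:6 H:6
  (− 1 ring H displaced by substituents)
  + OH → O:1 H:1
Element totals:
  C: 6
  H: 6
  O: 1
Molecular formula: C6H6O.
  M = 6(12.011) + 6(1.008) + 15.999
    = 72.066 + 6.048 + 15.999 = 94.113

94.11 g/mol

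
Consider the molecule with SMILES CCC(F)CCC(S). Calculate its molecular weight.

136.23 g/mol

Atom tally by fragment:
  CH3 → C:1 H:3
  CH2 → C:1 H:2
  CH(F) → C:1 H:1 F:1
  CH2 → C:1 H:2
  CH2 → C:1 H:2
  CH2SH → C:1 H:3 S:1
Element totals:
  C: 6
  H: 13
  F: 1
  S: 1
Molecular formula: C6H13FS.
  M = 6(12.011) + 13(1.008) + 18.998 + 32.06
    = 72.066 + 13.104 + 18.998 + 32.060 = 136.228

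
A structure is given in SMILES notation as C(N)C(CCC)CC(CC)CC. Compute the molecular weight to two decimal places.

171.33 g/mol

Atom tally by fragment:
  H2NCH2 → C:1 H:4 N:1
  CH(CH2CH2CH3) → C:4 H:8
  CH2 → C:1 H:2
  CH(C2H5) → C:3 H:6
  CH2 → C:1 H:2
  CH3 → C:1 H:3
Element totals:
  C: 11
  H: 25
  N: 1
Molecular formula: C11H25N.
  M = 11(12.011) + 25(1.008) + 14.007
    = 132.121 + 25.200 + 14.007 = 171.328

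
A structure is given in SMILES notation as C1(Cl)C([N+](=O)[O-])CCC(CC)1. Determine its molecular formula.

C7H12ClNO2

Atom tally by fragment:
  cyclopentane ring core → C:5 H:10
  (− 3 ring H displaced by substituents)
  + Cl → Cl:1
  + NO2 → N:1 O:2
  + C2H5 → C:2 H:5
Element totals:
  C: 7
  H: 12
  Cl: 1
  N: 1
  O: 2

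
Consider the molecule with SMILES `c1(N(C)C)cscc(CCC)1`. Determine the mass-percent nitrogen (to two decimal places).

Atom tally by fragment:
  thiophene ring core → C:4 H:4 S:1
  (− 2 ring H displaced by substituents)
  + N(CH3)2 → N:1 C:2 H:6
  + CH2CH2CH3 → C:3 H:7
Element totals:
  C: 9
  H: 15
  N: 1
  S: 1
Molecular formula: C9H15NS.
Molar mass = 169.286 g/mol.
Mass from N: 1 × 14.007 = 14.007 g/mol.
%N = 14.007 / 169.286 × 100 = 8.27%.

8.27%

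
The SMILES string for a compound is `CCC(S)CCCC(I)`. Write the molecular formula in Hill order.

C7H15IS

Atom tally by fragment:
  CH3 → C:1 H:3
  CH2 → C:1 H:2
  CH(SH) → C:1 H:2 S:1
  CH2 → C:1 H:2
  CH2 → C:1 H:2
  CH2 → C:1 H:2
  CH2I → C:1 H:2 I:1
Element totals:
  C: 7
  H: 15
  I: 1
  S: 1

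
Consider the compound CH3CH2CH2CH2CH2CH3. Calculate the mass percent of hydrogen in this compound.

16.38%

Atom tally by fragment:
  CH3 → C:1 H:3
  CH2 → C:1 H:2
  CH2 → C:1 H:2
  CH2 → C:1 H:2
  CH2 → C:1 H:2
  CH3 → C:1 H:3
Element totals:
  C: 6
  H: 14
Molecular formula: C6H14.
Molar mass = 86.178 g/mol.
Mass from H: 14 × 1.008 = 14.112 g/mol.
%H = 14.112 / 86.178 × 100 = 16.38%.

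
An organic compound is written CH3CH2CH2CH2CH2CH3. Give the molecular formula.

C6H14

Element totals:
  C: 6
  H: 14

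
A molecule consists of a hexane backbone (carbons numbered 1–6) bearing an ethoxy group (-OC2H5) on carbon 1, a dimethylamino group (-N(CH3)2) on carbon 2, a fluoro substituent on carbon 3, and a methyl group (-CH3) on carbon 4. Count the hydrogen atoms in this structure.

Atom tally by fragment:
  C2H5OCH2 → C:3 H:7 O:1
  CH(N(CH3)2) → C:3 H:7 N:1
  CH(F) → C:1 H:1 F:1
  CH(CH3) → C:2 H:4
  CH2 → C:1 H:2
  CH3 → C:1 H:3
Element totals:
  C: 11
  H: 24
  F: 1
  N: 1
  O: 1

24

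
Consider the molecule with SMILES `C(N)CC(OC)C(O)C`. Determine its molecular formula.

C6H15NO2

Atom tally by fragment:
  H2NCH2 → C:1 H:4 N:1
  CH2 → C:1 H:2
  CH(OCH3) → C:2 H:4 O:1
  CH(OH) → C:1 H:2 O:1
  CH3 → C:1 H:3
Element totals:
  C: 6
  H: 15
  N: 1
  O: 2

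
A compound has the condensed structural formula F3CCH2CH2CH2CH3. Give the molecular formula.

C5H9F3

Element totals:
  C: 5
  H: 9
  F: 3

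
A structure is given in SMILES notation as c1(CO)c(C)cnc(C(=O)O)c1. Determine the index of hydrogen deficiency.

Atom tally by fragment:
  pyridine ring core → C:5 H:5 N:1
  (− 3 ring H displaced by substituents)
  + CH2OH → C:1 H:3 O:1
  + CH3 → C:1 H:3
  + COOH → C:1 H:1 O:2
Element totals:
  C: 8
  H: 9
  N: 1
  O: 3
Molecular formula: C8H9NO3.
DoU = (2C + 2 + N − H − X) / 2 = (2·8 + 2 + 1 − 9 − 0) / 2 = 5.

5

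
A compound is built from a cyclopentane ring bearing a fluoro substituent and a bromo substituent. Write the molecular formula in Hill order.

Atom tally by fragment:
  cyclopentane ring core → C:5 H:10
  (− 2 ring H displaced by substituents)
  + F → F:1
  + Br → Br:1
Element totals:
  C: 5
  H: 8
  Br: 1
  F: 1

C5H8BrF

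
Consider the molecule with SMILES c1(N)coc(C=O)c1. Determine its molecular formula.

C5H5NO2

Atom tally by fragment:
  furan ring core → C:4 H:4 O:1
  (− 2 ring H displaced by substituents)
  + NH2 → N:1 H:2
  + CHO → C:1 H:1 O:1
Element totals:
  C: 5
  H: 5
  N: 1
  O: 2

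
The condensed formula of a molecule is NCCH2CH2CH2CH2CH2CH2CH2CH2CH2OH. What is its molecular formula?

Atom tally by fragment:
  NCCH2 → C:2 H:2 N:1
  CH2 → C:1 H:2
  CH2 → C:1 H:2
  CH2 → C:1 H:2
  CH2 → C:1 H:2
  CH2 → C:1 H:2
  CH2 → C:1 H:2
  CH2CH2OH → C:2 H:5 O:1
Element totals:
  C: 10
  H: 19
  N: 1
  O: 1

C10H19NO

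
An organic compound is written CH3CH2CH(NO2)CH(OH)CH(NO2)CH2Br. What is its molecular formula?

C6H11BrN2O5

Element totals:
  C: 6
  H: 11
  Br: 1
  N: 2
  O: 5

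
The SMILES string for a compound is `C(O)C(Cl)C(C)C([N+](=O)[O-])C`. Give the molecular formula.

Atom tally by fragment:
  HOCH2 → C:1 H:3 O:1
  CH(Cl) → C:1 H:1 Cl:1
  CH(CH3) → C:2 H:4
  CH(NO2) → C:1 H:1 N:1 O:2
  CH3 → C:1 H:3
Element totals:
  C: 6
  H: 12
  Cl: 1
  N: 1
  O: 3

C6H12ClNO3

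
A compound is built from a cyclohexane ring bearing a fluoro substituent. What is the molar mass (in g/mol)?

102.15 g/mol

Atom tally by fragment:
  cyclohexane ring core → C:6 H:12
  (− 1 ring H displaced by substituents)
  + F → F:1
Element totals:
  C: 6
  H: 11
  F: 1
Molecular formula: C6H11F.
  M = 6(12.011) + 11(1.008) + 18.998
    = 72.066 + 11.088 + 18.998 = 102.152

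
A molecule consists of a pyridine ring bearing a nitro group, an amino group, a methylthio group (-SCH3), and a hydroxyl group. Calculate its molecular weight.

Atom tally by fragment:
  pyridine ring core → C:5 H:5 N:1
  (− 4 ring H displaced by substituents)
  + NO2 → N:1 O:2
  + NH2 → N:1 H:2
  + SCH3 → C:1 H:3 S:1
  + OH → O:1 H:1
Element totals:
  C: 6
  H: 7
  N: 3
  O: 3
  S: 1
Molecular formula: C6H7N3O3S.
  M = 6(12.011) + 7(1.008) + 3(14.007) + 3(15.999) + 32.06
    = 72.066 + 7.056 + 42.021 + 47.997 + 32.060 = 201.200

201.20 g/mol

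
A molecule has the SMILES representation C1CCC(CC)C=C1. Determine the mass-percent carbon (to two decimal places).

Atom tally by fragment:
  cyclohexene ring core → C:6 H:10
  (− 1 ring H displaced by substituents)
  + C2H5 → C:2 H:5
Element totals:
  C: 8
  H: 14
Molecular formula: C8H14.
Molar mass = 110.200 g/mol.
Mass from C: 8 × 12.011 = 96.088 g/mol.
%C = 96.088 / 110.200 × 100 = 87.19%.

87.19%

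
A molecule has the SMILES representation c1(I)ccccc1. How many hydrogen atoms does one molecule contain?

5

Atom tally by fragment:
  benzene ring core → C:6 H:6
  (− 1 ring H displaced by substituents)
  + I → I:1
Element totals:
  C: 6
  H: 5
  I: 1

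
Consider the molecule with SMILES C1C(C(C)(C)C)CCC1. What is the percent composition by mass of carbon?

85.63%

Atom tally by fragment:
  cyclopentane ring core → C:5 H:10
  (− 1 ring H displaced by substituents)
  + C(CH3)3 → C:4 H:9
Element totals:
  C: 9
  H: 18
Molecular formula: C9H18.
Molar mass = 126.243 g/mol.
Mass from C: 9 × 12.011 = 108.099 g/mol.
%C = 108.099 / 126.243 × 100 = 85.63%.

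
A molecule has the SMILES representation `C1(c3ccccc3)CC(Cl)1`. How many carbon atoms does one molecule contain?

9

Atom tally by fragment:
  cyclopropane ring core → C:3 H:6
  (− 2 ring H displaced by substituents)
  + C6H5 → C:6 H:5
  + Cl → Cl:1
Element totals:
  C: 9
  H: 9
  Cl: 1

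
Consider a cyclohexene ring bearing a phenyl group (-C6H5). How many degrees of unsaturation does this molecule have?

Atom tally by fragment:
  cyclohexene ring core → C:6 H:10
  (− 1 ring H displaced by substituents)
  + C6H5 → C:6 H:5
Element totals:
  C: 12
  H: 14
Molecular formula: C12H14.
DoU = (2C + 2 + N − H − X) / 2 = (2·12 + 2 + 0 − 14 − 0) / 2 = 6.

6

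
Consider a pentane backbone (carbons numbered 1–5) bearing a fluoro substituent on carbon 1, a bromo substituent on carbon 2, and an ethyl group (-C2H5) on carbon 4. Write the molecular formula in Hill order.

Atom tally by fragment:
  FCH2 → C:1 H:2 F:1
  CH(Br) → C:1 H:1 Br:1
  CH2 → C:1 H:2
  CH(C2H5) → C:3 H:6
  CH3 → C:1 H:3
Element totals:
  C: 7
  H: 14
  Br: 1
  F: 1

C7H14BrF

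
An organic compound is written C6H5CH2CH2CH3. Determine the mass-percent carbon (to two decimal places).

Atom tally by fragment:
  benzene ring core → C:6 H:6
  (− 1 ring H displaced by substituents)
  + CH2CH2CH3 → C:3 H:7
Element totals:
  C: 9
  H: 12
Molecular formula: C9H12.
Molar mass = 120.195 g/mol.
Mass from C: 9 × 12.011 = 108.099 g/mol.
%C = 108.099 / 120.195 × 100 = 89.94%.

89.94%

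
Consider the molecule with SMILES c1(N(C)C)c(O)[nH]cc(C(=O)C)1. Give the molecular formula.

C8H12N2O2

Atom tally by fragment:
  pyrrole ring core → C:4 H:5 N:1
  (− 3 ring H displaced by substituents)
  + N(CH3)2 → N:1 C:2 H:6
  + OH → O:1 H:1
  + COCH3 → C:2 H:3 O:1
Element totals:
  C: 8
  H: 12
  N: 2
  O: 2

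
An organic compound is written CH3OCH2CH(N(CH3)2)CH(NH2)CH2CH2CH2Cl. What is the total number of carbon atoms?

Atom tally by fragment:
  CH3OCH2 → C:2 H:5 O:1
  CH(N(CH3)2) → C:3 H:7 N:1
  CH(NH2) → C:1 H:3 N:1
  CH2 → C:1 H:2
  CH2 → C:1 H:2
  CH2Cl → C:1 H:2 Cl:1
Element totals:
  C: 9
  H: 21
  Cl: 1
  N: 2
  O: 1

9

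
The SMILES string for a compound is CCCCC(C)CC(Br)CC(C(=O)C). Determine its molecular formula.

C12H23BrO

Atom tally by fragment:
  CH3 → C:1 H:3
  CH2 → C:1 H:2
  CH2 → C:1 H:2
  CH2 → C:1 H:2
  CH(CH3) → C:2 H:4
  CH2 → C:1 H:2
  CH(Br) → C:1 H:1 Br:1
  CH2 → C:1 H:2
  CH2COCH3 → C:3 H:5 O:1
Element totals:
  C: 12
  H: 23
  Br: 1
  O: 1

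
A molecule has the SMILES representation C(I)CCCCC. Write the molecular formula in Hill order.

C6H13I

Atom tally by fragment:
  ICH2 → C:1 H:2 I:1
  CH2 → C:1 H:2
  CH2 → C:1 H:2
  CH2 → C:1 H:2
  CH2 → C:1 H:2
  CH3 → C:1 H:3
Element totals:
  C: 6
  H: 13
  I: 1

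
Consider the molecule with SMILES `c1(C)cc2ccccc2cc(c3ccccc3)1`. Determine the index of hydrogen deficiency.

Atom tally by fragment:
  naphthalene ring system core → C:10 H:8
  (− 2 ring H displaced by substituents)
  + CH3 → C:1 H:3
  + C6H5 → C:6 H:5
Element totals:
  C: 17
  H: 14
Molecular formula: C17H14.
DoU = (2C + 2 + N − H − X) / 2 = (2·17 + 2 + 0 − 14 − 0) / 2 = 11.

11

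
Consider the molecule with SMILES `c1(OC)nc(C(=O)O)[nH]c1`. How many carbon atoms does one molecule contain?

Atom tally by fragment:
  imidazole ring core → C:3 H:4 N:2
  (− 2 ring H displaced by substituents)
  + OCH3 → C:1 H:3 O:1
  + COOH → C:1 H:1 O:2
Element totals:
  C: 5
  H: 6
  N: 2
  O: 3

5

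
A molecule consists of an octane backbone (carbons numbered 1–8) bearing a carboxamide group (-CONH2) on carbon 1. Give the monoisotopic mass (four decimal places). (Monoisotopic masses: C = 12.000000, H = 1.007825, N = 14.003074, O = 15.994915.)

157.1467

Atom tally by fragment:
  H2NOCCH2 → C:2 H:4 O:1 N:1
  CH2 → C:1 H:2
  CH2 → C:1 H:2
  CH2 → C:1 H:2
  CH2 → C:1 H:2
  CH2 → C:1 H:2
  CH2 → C:1 H:2
  CH3 → C:1 H:3
Element totals:
  C: 9
  H: 19
  N: 1
  O: 1
Molecular formula: C9H19NO.
  M = 9(12.0) + 19(1.007825) + 14.003074 + 15.994915
    = 108.000000 + 19.148675 + 14.003074 + 15.994915 = 157.146664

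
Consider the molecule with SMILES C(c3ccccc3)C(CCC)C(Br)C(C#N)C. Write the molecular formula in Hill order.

C15H20BrN

Atom tally by fragment:
  C6H5CH2 → C:7 H:7
  CH(CH2CH2CH3) → C:4 H:8
  CH(Br) → C:1 H:1 Br:1
  CH(CN) → C:2 H:1 N:1
  CH3 → C:1 H:3
Element totals:
  C: 15
  H: 20
  Br: 1
  N: 1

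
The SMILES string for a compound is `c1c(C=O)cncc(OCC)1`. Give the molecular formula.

C8H9NO2

Atom tally by fragment:
  pyridine ring core → C:5 H:5 N:1
  (− 2 ring H displaced by substituents)
  + CHO → C:1 H:1 O:1
  + OC2H5 → C:2 H:5 O:1
Element totals:
  C: 8
  H: 9
  N: 1
  O: 2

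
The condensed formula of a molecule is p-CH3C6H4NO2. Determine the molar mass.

137.14 g/mol

Element totals:
  C: 7
  H: 7
  N: 1
  O: 2
Molecular formula: C7H7NO2.
  M = 7(12.011) + 7(1.008) + 14.007 + 2(15.999)
    = 84.077 + 7.056 + 14.007 + 31.998 = 137.138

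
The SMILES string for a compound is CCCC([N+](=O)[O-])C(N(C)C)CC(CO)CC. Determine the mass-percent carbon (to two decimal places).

58.51%

Atom tally by fragment:
  CH3 → C:1 H:3
  CH2 → C:1 H:2
  CH2 → C:1 H:2
  CH(NO2) → C:1 H:1 N:1 O:2
  CH(N(CH3)2) → C:3 H:7 N:1
  CH2 → C:1 H:2
  CH(CH2OH) → C:2 H:4 O:1
  CH2 → C:1 H:2
  CH3 → C:1 H:3
Element totals:
  C: 12
  H: 26
  N: 2
  O: 3
Molecular formula: C12H26N2O3.
Molar mass = 246.351 g/mol.
Mass from C: 12 × 12.011 = 144.132 g/mol.
%C = 144.132 / 246.351 × 100 = 58.51%.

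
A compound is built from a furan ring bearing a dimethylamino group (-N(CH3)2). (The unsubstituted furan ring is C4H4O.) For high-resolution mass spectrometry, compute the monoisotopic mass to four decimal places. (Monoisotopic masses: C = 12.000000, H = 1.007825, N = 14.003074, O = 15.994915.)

Atom tally by fragment:
  furan ring core → C:4 H:4 O:1
  (− 1 ring H displaced by substituents)
  + N(CH3)2 → N:1 C:2 H:6
Element totals:
  C: 6
  H: 9
  N: 1
  O: 1
Molecular formula: C6H9NO.
  M = 6(12.0) + 9(1.007825) + 14.003074 + 15.994915
    = 72.000000 + 9.070425 + 14.003074 + 15.994915 = 111.068414

111.0684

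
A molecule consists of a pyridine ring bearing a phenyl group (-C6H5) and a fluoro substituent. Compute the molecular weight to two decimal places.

173.19 g/mol

Atom tally by fragment:
  pyridine ring core → C:5 H:5 N:1
  (− 2 ring H displaced by substituents)
  + C6H5 → C:6 H:5
  + F → F:1
Element totals:
  C: 11
  H: 8
  F: 1
  N: 1
Molecular formula: C11H8FN.
  M = 11(12.011) + 8(1.008) + 18.998 + 14.007
    = 132.121 + 8.064 + 18.998 + 14.007 = 173.190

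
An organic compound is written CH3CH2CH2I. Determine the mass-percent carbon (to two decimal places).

Atom tally by fragment:
  CH3 → C:1 H:3
  CH2 → C:1 H:2
  CH2I → C:1 H:2 I:1
Element totals:
  C: 3
  H: 7
  I: 1
Molecular formula: C3H7I.
Molar mass = 169.993 g/mol.
Mass from C: 3 × 12.011 = 36.033 g/mol.
%C = 36.033 / 169.993 × 100 = 21.20%.

21.20%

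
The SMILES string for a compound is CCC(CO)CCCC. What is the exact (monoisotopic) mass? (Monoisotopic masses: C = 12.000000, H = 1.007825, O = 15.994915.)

130.1358

Atom tally by fragment:
  CH3 → C:1 H:3
  CH2 → C:1 H:2
  CH(CH2OH) → C:2 H:4 O:1
  CH2 → C:1 H:2
  CH2 → C:1 H:2
  CH2 → C:1 H:2
  CH3 → C:1 H:3
Element totals:
  C: 8
  H: 18
  O: 1
Molecular formula: C8H18O.
  M = 8(12.0) + 18(1.007825) + 15.994915
    = 96.000000 + 18.140850 + 15.994915 = 130.135765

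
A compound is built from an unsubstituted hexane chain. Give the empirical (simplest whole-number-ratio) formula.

Atom tally by fragment:
  CH3 → C:1 H:3
  CH2 → C:1 H:2
  CH2 → C:1 H:2
  CH2 → C:1 H:2
  CH2 → C:1 H:2
  CH3 → C:1 H:3
Element totals:
  C: 6
  H: 14
Molecular formula: C6H14.
gcd of subscripts = 2; dividing each by 2:
  C: 6/2 = 3
  H: 14/2 = 7

C3H7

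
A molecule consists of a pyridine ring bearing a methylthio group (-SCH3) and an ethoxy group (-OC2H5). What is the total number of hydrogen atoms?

11

Atom tally by fragment:
  pyridine ring core → C:5 H:5 N:1
  (− 2 ring H displaced by substituents)
  + SCH3 → C:1 H:3 S:1
  + OC2H5 → C:2 H:5 O:1
Element totals:
  C: 8
  H: 11
  N: 1
  O: 1
  S: 1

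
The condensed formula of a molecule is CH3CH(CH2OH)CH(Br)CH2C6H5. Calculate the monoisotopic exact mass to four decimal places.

Atom tally by fragment:
  CH3 → C:1 H:3
  CH(CH2OH) → C:2 H:4 O:1
  CH(Br) → C:1 H:1 Br:1
  CH2C6H5 → C:7 H:7
Element totals:
  C: 11
  H: 15
  Br: 1
  O: 1
Molecular formula: C11H15BrO.
  M = 11(12.0) + 15(1.007825) + 78.918338 + 15.994915
    = 132.000000 + 15.117375 + 78.918338 + 15.994915 = 242.030628

242.0306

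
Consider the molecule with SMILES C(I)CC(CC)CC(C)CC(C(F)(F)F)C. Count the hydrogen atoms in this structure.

22

Atom tally by fragment:
  ICH2 → C:1 H:2 I:1
  CH2 → C:1 H:2
  CH(C2H5) → C:3 H:6
  CH2 → C:1 H:2
  CH(CH3) → C:2 H:4
  CH2 → C:1 H:2
  CH(CF3) → C:2 H:1 F:3
  CH3 → C:1 H:3
Element totals:
  C: 12
  H: 22
  F: 3
  I: 1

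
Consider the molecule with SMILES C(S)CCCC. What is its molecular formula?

C5H12S

Atom tally by fragment:
  HSCH2 → C:1 H:3 S:1
  CH2 → C:1 H:2
  CH2 → C:1 H:2
  CH2 → C:1 H:2
  CH3 → C:1 H:3
Element totals:
  C: 5
  H: 12
  S: 1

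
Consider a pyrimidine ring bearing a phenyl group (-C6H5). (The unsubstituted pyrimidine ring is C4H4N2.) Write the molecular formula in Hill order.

C10H8N2

Atom tally by fragment:
  pyrimidine ring core → C:4 H:4 N:2
  (− 1 ring H displaced by substituents)
  + C6H5 → C:6 H:5
Element totals:
  C: 10
  H: 8
  N: 2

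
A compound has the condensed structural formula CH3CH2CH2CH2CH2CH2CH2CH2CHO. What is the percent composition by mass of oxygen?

11.25%

Element totals:
  C: 9
  H: 18
  O: 1
Molecular formula: C9H18O.
Molar mass = 142.242 g/mol.
Mass from O: 1 × 15.999 = 15.999 g/mol.
%O = 15.999 / 142.242 × 100 = 11.25%.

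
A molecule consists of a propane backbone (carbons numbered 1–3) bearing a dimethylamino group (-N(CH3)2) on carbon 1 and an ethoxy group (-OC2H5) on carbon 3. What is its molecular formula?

Atom tally by fragment:
  (CH3)2NCH2 → C:3 H:8 N:1
  CH2 → C:1 H:2
  CH2OC2H5 → C:3 H:7 O:1
Element totals:
  C: 7
  H: 17
  N: 1
  O: 1

C7H17NO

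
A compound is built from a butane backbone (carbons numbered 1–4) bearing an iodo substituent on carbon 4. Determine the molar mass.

184.02 g/mol

Atom tally by fragment:
  CH3 → C:1 H:3
  CH2 → C:1 H:2
  CH2 → C:1 H:2
  CH2I → C:1 H:2 I:1
Element totals:
  C: 4
  H: 9
  I: 1
Molecular formula: C4H9I.
  M = 4(12.011) + 9(1.008) + 126.904
    = 48.044 + 9.072 + 126.904 = 184.020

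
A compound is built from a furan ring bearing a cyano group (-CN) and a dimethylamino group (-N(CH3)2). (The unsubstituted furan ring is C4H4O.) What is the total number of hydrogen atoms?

Atom tally by fragment:
  furan ring core → C:4 H:4 O:1
  (− 2 ring H displaced by substituents)
  + CN → C:1 N:1
  + N(CH3)2 → N:1 C:2 H:6
Element totals:
  C: 7
  H: 8
  N: 2
  O: 1

8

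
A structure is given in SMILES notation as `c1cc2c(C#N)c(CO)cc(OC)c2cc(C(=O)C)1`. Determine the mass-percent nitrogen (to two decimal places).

5.49%

Atom tally by fragment:
  naphthalene ring system core → C:10 H:8
  (− 4 ring H displaced by substituents)
  + CN → C:1 N:1
  + CH2OH → C:1 H:3 O:1
  + OCH3 → C:1 H:3 O:1
  + COCH3 → C:2 H:3 O:1
Element totals:
  C: 15
  H: 13
  N: 1
  O: 3
Molecular formula: C15H13NO3.
Molar mass = 255.273 g/mol.
Mass from N: 1 × 14.007 = 14.007 g/mol.
%N = 14.007 / 255.273 × 100 = 5.49%.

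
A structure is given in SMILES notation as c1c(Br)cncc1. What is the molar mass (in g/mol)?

Atom tally by fragment:
  pyridine ring core → C:5 H:5 N:1
  (− 1 ring H displaced by substituents)
  + Br → Br:1
Element totals:
  C: 5
  H: 4
  Br: 1
  N: 1
Molecular formula: C5H4BrN.
  M = 5(12.011) + 4(1.008) + 79.904 + 14.007
    = 60.055 + 4.032 + 79.904 + 14.007 = 157.998

158.00 g/mol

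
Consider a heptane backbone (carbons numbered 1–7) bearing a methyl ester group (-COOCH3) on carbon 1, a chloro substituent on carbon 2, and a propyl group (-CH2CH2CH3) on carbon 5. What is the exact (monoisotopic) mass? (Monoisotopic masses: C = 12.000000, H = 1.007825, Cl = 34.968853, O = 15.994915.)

Atom tally by fragment:
  CH3OOCCH2 → C:3 H:5 O:2
  CH(Cl) → C:1 H:1 Cl:1
  CH2 → C:1 H:2
  CH2 → C:1 H:2
  CH(CH2CH2CH3) → C:4 H:8
  CH2 → C:1 H:2
  CH3 → C:1 H:3
Element totals:
  C: 12
  H: 23
  Cl: 1
  O: 2
Molecular formula: C12H23ClO2.
  M = 12(12.0) + 23(1.007825) + 34.968853 + 2(15.994915)
    = 144.000000 + 23.179975 + 34.968853 + 31.989830 = 234.138658

234.1387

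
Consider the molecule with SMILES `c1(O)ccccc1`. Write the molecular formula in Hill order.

Atom tally by fragment:
  benzene ring core → C:6 H:6
  (− 1 ring H displaced by substituents)
  + OH → O:1 H:1
Element totals:
  C: 6
  H: 6
  O: 1

C6H6O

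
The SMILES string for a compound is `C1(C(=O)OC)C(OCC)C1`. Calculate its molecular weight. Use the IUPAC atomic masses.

Atom tally by fragment:
  cyclopropane ring core → C:3 H:6
  (− 2 ring H displaced by substituents)
  + COOCH3 → C:2 H:3 O:2
  + OC2H5 → C:2 H:5 O:1
Element totals:
  C: 7
  H: 12
  O: 3
Molecular formula: C7H12O3.
  M = 7(12.011) + 12(1.008) + 3(15.999)
    = 84.077 + 12.096 + 47.997 = 144.170

144.17 g/mol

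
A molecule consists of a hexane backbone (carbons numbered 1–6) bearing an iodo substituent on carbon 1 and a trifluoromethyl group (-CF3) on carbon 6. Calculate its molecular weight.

280.07 g/mol

Atom tally by fragment:
  ICH2 → C:1 H:2 I:1
  CH2 → C:1 H:2
  CH2 → C:1 H:2
  CH2 → C:1 H:2
  CH2 → C:1 H:2
  CH2CF3 → C:2 H:2 F:3
Element totals:
  C: 7
  H: 12
  F: 3
  I: 1
Molecular formula: C7H12F3I.
  M = 7(12.011) + 12(1.008) + 3(18.998) + 126.904
    = 84.077 + 12.096 + 56.994 + 126.904 = 280.071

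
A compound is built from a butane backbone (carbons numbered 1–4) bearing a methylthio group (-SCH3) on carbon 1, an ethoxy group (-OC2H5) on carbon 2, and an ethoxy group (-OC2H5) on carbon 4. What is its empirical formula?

C9H20O2S

Atom tally by fragment:
  CH3SCH2 → C:2 H:5 S:1
  CH(OC2H5) → C:3 H:6 O:1
  CH2 → C:1 H:2
  CH2OC2H5 → C:3 H:7 O:1
Element totals:
  C: 9
  H: 20
  O: 2
  S: 1
Molecular formula: C9H20O2S.
gcd of subscripts (9, 20, 2, 1) = 1, so the empirical formula equals the molecular formula.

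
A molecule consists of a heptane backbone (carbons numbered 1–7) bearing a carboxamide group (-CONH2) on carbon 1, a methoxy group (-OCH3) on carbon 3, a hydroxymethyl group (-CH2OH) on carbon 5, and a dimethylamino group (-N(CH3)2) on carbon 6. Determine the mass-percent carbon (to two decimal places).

Atom tally by fragment:
  H2NOCCH2 → C:2 H:4 O:1 N:1
  CH2 → C:1 H:2
  CH(OCH3) → C:2 H:4 O:1
  CH2 → C:1 H:2
  CH(CH2OH) → C:2 H:4 O:1
  CH(N(CH3)2) → C:3 H:7 N:1
  CH3 → C:1 H:3
Element totals:
  C: 12
  H: 26
  N: 2
  O: 3
Molecular formula: C12H26N2O3.
Molar mass = 246.351 g/mol.
Mass from C: 12 × 12.011 = 144.132 g/mol.
%C = 144.132 / 246.351 × 100 = 58.51%.

58.51%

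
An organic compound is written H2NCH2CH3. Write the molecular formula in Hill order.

Atom tally by fragment:
  H2NCH2 → C:1 H:4 N:1
  CH3 → C:1 H:3
Element totals:
  C: 2
  H: 7
  N: 1

C2H7N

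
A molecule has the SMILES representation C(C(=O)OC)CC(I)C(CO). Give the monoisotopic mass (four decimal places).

271.9909

Atom tally by fragment:
  CH3OOCCH2 → C:3 H:5 O:2
  CH2 → C:1 H:2
  CH(I) → C:1 H:1 I:1
  CH2CH2OH → C:2 H:5 O:1
Element totals:
  C: 7
  H: 13
  I: 1
  O: 3
Molecular formula: C7H13IO3.
  M = 7(12.0) + 13(1.007825) + 126.904472 + 3(15.994915)
    = 84.000000 + 13.101725 + 126.904472 + 47.984745 = 271.990942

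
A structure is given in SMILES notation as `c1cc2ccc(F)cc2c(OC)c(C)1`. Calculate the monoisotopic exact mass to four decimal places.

Atom tally by fragment:
  naphthalene ring system core → C:10 H:8
  (− 3 ring H displaced by substituents)
  + F → F:1
  + OCH3 → C:1 H:3 O:1
  + CH3 → C:1 H:3
Element totals:
  C: 12
  H: 11
  F: 1
  O: 1
Molecular formula: C12H11FO.
  M = 12(12.0) + 11(1.007825) + 18.998403 + 15.994915
    = 144.000000 + 11.086075 + 18.998403 + 15.994915 = 190.079393

190.0794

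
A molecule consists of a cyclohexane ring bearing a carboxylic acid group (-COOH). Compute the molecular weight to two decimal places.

128.17 g/mol

Atom tally by fragment:
  cyclohexane ring core → C:6 H:12
  (− 1 ring H displaced by substituents)
  + COOH → C:1 H:1 O:2
Element totals:
  C: 7
  H: 12
  O: 2
Molecular formula: C7H12O2.
  M = 7(12.011) + 12(1.008) + 2(15.999)
    = 84.077 + 12.096 + 31.998 = 128.171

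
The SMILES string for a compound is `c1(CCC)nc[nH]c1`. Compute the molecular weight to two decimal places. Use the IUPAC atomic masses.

Atom tally by fragment:
  imidazole ring core → C:3 H:4 N:2
  (− 1 ring H displaced by substituents)
  + CH2CH2CH3 → C:3 H:7
Element totals:
  C: 6
  H: 10
  N: 2
Molecular formula: C6H10N2.
  M = 6(12.011) + 10(1.008) + 2(14.007)
    = 72.066 + 10.080 + 28.014 = 110.160

110.16 g/mol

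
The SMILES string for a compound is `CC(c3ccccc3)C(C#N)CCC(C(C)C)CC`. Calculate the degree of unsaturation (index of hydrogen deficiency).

Atom tally by fragment:
  CH3 → C:1 H:3
  CH(C6H5) → C:7 H:6
  CH(CN) → C:2 H:1 N:1
  CH2 → C:1 H:2
  CH2 → C:1 H:2
  CH(CH(CH3)2) → C:4 H:8
  CH2 → C:1 H:2
  CH3 → C:1 H:3
Element totals:
  C: 18
  H: 27
  N: 1
Molecular formula: C18H27N.
DoU = (2C + 2 + N − H − X) / 2 = (2·18 + 2 + 1 − 27 − 0) / 2 = 6.

6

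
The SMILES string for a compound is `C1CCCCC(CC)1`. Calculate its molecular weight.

112.22 g/mol

Atom tally by fragment:
  cyclohexane ring core → C:6 H:12
  (− 1 ring H displaced by substituents)
  + C2H5 → C:2 H:5
Element totals:
  C: 8
  H: 16
Molecular formula: C8H16.
  M = 8(12.011) + 16(1.008)
    = 96.088 + 16.128 = 112.216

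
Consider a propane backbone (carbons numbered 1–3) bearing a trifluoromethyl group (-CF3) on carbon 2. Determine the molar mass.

Atom tally by fragment:
  CH3 → C:1 H:3
  CH(CF3) → C:2 H:1 F:3
  CH3 → C:1 H:3
Element totals:
  C: 4
  H: 7
  F: 3
Molecular formula: C4H7F3.
  M = 4(12.011) + 7(1.008) + 3(18.998)
    = 48.044 + 7.056 + 56.994 = 112.094

112.09 g/mol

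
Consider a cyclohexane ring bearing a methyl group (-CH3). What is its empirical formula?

CH2

Atom tally by fragment:
  cyclohexane ring core → C:6 H:12
  (− 1 ring H displaced by substituents)
  + CH3 → C:1 H:3
Element totals:
  C: 7
  H: 14
Molecular formula: C7H14.
gcd of subscripts = 7; dividing each by 7:
  C: 7/7 = 1
  H: 14/7 = 2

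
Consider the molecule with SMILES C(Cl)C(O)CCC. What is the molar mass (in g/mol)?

122.59 g/mol

Atom tally by fragment:
  ClCH2 → C:1 H:2 Cl:1
  CH(OH) → C:1 H:2 O:1
  CH2 → C:1 H:2
  CH2 → C:1 H:2
  CH3 → C:1 H:3
Element totals:
  C: 5
  H: 11
  Cl: 1
  O: 1
Molecular formula: C5H11ClO.
  M = 5(12.011) + 11(1.008) + 35.45 + 15.999
    = 60.055 + 11.088 + 35.450 + 15.999 = 122.592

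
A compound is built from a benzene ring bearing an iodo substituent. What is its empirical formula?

C6H5I

Atom tally by fragment:
  benzene ring core → C:6 H:6
  (− 1 ring H displaced by substituents)
  + I → I:1
Element totals:
  C: 6
  H: 5
  I: 1
Molecular formula: C6H5I.
gcd of subscripts (6, 5, 1) = 1, so the empirical formula equals the molecular formula.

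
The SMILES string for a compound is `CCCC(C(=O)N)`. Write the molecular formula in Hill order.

C5H11NO

Atom tally by fragment:
  CH3 → C:1 H:3
  CH2 → C:1 H:2
  CH2 → C:1 H:2
  CH2CONH2 → C:2 H:4 O:1 N:1
Element totals:
  C: 5
  H: 11
  N: 1
  O: 1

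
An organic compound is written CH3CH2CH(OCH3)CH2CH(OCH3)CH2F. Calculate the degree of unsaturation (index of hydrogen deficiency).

0

Atom tally by fragment:
  CH3 → C:1 H:3
  CH2 → C:1 H:2
  CH(OCH3) → C:2 H:4 O:1
  CH2 → C:1 H:2
  CH(OCH3) → C:2 H:4 O:1
  CH2F → C:1 H:2 F:1
Element totals:
  C: 8
  H: 17
  F: 1
  O: 2
Molecular formula: C8H17FO2.
DoU = (2C + 2 + N − H − X) / 2 = (2·8 + 2 + 0 − 17 − 1) / 2 = 0.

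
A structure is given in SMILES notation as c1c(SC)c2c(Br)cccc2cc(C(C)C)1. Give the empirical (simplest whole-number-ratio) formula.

Atom tally by fragment:
  naphthalene ring system core → C:10 H:8
  (− 3 ring H displaced by substituents)
  + SCH3 → C:1 H:3 S:1
  + Br → Br:1
  + CH(CH3)2 → C:3 H:7
Element totals:
  C: 14
  H: 15
  Br: 1
  S: 1
Molecular formula: C14H15BrS.
gcd of subscripts (1, 14, 15, 1) = 1, so the empirical formula equals the molecular formula.

C14H15BrS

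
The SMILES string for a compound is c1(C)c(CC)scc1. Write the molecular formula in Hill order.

Atom tally by fragment:
  thiophene ring core → C:4 H:4 S:1
  (− 2 ring H displaced by substituents)
  + CH3 → C:1 H:3
  + C2H5 → C:2 H:5
Element totals:
  C: 7
  H: 10
  S: 1

C7H10S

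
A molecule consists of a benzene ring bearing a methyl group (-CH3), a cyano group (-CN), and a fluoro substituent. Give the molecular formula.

C8H6FN

Atom tally by fragment:
  benzene ring core → C:6 H:6
  (− 3 ring H displaced by substituents)
  + CH3 → C:1 H:3
  + CN → C:1 N:1
  + F → F:1
Element totals:
  C: 8
  H: 6
  F: 1
  N: 1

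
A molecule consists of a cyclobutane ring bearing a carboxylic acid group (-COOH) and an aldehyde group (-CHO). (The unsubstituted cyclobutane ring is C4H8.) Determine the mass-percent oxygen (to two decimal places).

Atom tally by fragment:
  cyclobutane ring core → C:4 H:8
  (− 2 ring H displaced by substituents)
  + COOH → C:1 H:1 O:2
  + CHO → C:1 H:1 O:1
Element totals:
  C: 6
  H: 8
  O: 3
Molecular formula: C6H8O3.
Molar mass = 128.127 g/mol.
Mass from O: 3 × 15.999 = 47.997 g/mol.
%O = 47.997 / 128.127 × 100 = 37.46%.

37.46%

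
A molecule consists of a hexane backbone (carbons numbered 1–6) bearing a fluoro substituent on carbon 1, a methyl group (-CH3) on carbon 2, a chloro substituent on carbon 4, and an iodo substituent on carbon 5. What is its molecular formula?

Atom tally by fragment:
  FCH2 → C:1 H:2 F:1
  CH(CH3) → C:2 H:4
  CH2 → C:1 H:2
  CH(Cl) → C:1 H:1 Cl:1
  CH(I) → C:1 H:1 I:1
  CH3 → C:1 H:3
Element totals:
  C: 7
  H: 13
  Cl: 1
  F: 1
  I: 1

C7H13ClFI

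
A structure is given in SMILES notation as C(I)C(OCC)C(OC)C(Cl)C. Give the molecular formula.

C8H16ClIO2

Atom tally by fragment:
  ICH2 → C:1 H:2 I:1
  CH(OC2H5) → C:3 H:6 O:1
  CH(OCH3) → C:2 H:4 O:1
  CH(Cl) → C:1 H:1 Cl:1
  CH3 → C:1 H:3
Element totals:
  C: 8
  H: 16
  Cl: 1
  I: 1
  O: 2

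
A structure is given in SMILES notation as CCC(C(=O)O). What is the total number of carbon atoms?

4

Atom tally by fragment:
  CH3 → C:1 H:3
  CH2 → C:1 H:2
  CH2COOH → C:2 H:3 O:2
Element totals:
  C: 4
  H: 8
  O: 2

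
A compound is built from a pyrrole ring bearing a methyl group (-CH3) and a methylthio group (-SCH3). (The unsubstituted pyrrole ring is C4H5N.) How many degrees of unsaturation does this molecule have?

3

Atom tally by fragment:
  pyrrole ring core → C:4 H:5 N:1
  (− 2 ring H displaced by substituents)
  + CH3 → C:1 H:3
  + SCH3 → C:1 H:3 S:1
Element totals:
  C: 6
  H: 9
  N: 1
  S: 1
Molecular formula: C6H9NS.
DoU = (2C + 2 + N − H − X) / 2 = (2·6 + 2 + 1 − 9 − 0) / 2 = 3.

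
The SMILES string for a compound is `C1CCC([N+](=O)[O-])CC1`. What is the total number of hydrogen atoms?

Atom tally by fragment:
  cyclohexane ring core → C:6 H:12
  (− 1 ring H displaced by substituents)
  + NO2 → N:1 O:2
Element totals:
  C: 6
  H: 11
  N: 1
  O: 2

11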